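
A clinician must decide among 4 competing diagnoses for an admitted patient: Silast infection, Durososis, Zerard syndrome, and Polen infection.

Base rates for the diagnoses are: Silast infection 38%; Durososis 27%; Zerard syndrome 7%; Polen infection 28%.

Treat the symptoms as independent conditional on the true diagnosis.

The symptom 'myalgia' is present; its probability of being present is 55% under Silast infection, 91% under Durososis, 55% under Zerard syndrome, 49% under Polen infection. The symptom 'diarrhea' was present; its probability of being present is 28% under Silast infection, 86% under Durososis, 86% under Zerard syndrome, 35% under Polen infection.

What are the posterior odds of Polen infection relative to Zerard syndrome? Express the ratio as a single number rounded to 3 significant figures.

Unnormalized posterior weight (prior times the symptom likelihoods) for each of the two hypotheses:
  Polen infection: 0.28 × 0.49 × 0.35 = 0.04802
  Zerard syndrome: 0.07 × 0.55 × 0.86 = 0.03311
Odds(Polen infection : Zerard syndrome) = 0.04802 / 0.03311 ≈ 1.45.

1.45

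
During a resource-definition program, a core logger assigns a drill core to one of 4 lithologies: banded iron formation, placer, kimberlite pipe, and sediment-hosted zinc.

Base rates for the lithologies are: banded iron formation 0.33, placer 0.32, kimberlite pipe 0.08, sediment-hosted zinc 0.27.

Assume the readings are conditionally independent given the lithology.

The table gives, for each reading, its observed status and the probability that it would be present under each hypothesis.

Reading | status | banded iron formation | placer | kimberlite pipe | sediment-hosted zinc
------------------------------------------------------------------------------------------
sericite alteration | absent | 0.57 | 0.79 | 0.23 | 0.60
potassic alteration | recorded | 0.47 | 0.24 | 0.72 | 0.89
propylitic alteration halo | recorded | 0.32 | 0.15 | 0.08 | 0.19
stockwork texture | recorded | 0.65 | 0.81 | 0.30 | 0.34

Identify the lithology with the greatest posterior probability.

banded iron formation

Multiply each prior by the joint likelihood of the reading pattern (using 1 − P(present | H) for each absent reading):
  banded iron formation: 0.33 × (1 − 0.57) × 0.47 × 0.32 × 0.65 = 0.013872
  placer: 0.32 × (1 − 0.79) × 0.24 × 0.15 × 0.81 = 0.0019596
  kimberlite pipe: 0.08 × (1 − 0.23) × 0.72 × 0.08 × 0.30 = 0.0010644
  sediment-hosted zinc: 0.27 × (1 − 0.60) × 0.89 × 0.19 × 0.34 = 0.0062094
The unnormalized weights sum to 0.023105.
P(banded iron formation | evidence) ≈ 0.013872 / 0.023105 ≈ 0.600
P(placer | evidence) ≈ 0.0019596 / 0.023105 ≈ 0.085
P(kimberlite pipe | evidence) ≈ 0.0010644 / 0.023105 ≈ 0.046
P(sediment-hosted zinc | evidence) ≈ 0.0062094 / 0.023105 ≈ 0.269
The largest is 0.600, so banded iron formation is most probable.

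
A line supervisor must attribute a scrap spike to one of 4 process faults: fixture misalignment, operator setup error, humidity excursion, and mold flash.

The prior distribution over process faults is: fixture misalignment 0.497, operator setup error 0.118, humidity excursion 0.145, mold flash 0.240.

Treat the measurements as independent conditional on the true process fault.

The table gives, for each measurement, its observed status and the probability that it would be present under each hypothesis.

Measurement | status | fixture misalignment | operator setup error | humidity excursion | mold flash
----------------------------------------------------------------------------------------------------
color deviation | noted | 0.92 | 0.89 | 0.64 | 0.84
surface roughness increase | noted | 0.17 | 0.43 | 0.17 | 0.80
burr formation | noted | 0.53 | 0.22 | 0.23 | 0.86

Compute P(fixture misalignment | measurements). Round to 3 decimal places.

Multiply each prior by the joint likelihood of the measurement pattern:
  fixture misalignment: 0.497 × 0.92 × 0.17 × 0.53 = 0.041197
  operator setup error: 0.118 × 0.89 × 0.43 × 0.22 = 0.0099349
  humidity excursion: 0.145 × 0.64 × 0.17 × 0.23 = 0.0036285
  mold flash: 0.240 × 0.84 × 0.80 × 0.86 = 0.1387
Marginal likelihood of the evidence = 0.19346.
P(fixture misalignment | evidence) = 0.041197 / 0.19346 ≈ 0.213.

0.213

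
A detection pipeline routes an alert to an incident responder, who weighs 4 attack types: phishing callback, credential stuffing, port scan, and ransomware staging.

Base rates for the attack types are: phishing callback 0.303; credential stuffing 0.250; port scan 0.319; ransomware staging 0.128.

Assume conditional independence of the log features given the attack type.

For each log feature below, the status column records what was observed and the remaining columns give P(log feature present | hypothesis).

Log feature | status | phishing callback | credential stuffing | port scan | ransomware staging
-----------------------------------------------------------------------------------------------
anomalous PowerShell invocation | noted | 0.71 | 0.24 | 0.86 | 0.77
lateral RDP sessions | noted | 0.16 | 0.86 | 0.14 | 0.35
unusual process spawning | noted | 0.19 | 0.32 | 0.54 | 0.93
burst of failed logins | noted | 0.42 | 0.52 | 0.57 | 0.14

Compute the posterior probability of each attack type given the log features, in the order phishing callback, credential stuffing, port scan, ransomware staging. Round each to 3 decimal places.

By Bayes' rule with conditional independence, the unnormalized weight for each hypothesis is prior × ∏ likelihoods:
  phishing callback: 0.303 × 0.71 × 0.16 × 0.19 × 0.42 = 0.0027468
  credential stuffing: 0.250 × 0.24 × 0.86 × 0.32 × 0.52 = 0.0085862
  port scan: 0.319 × 0.86 × 0.14 × 0.54 × 0.57 = 0.011822
  ransomware staging: 0.128 × 0.77 × 0.35 × 0.93 × 0.14 = 0.0044914
Marginal likelihood of the evidence = 0.027646.
P(phishing callback | evidence) = 0.0027468 / 0.027646 ≈ 0.099
P(credential stuffing | evidence) = 0.0085862 / 0.027646 ≈ 0.311
P(port scan | evidence) = 0.011822 / 0.027646 ≈ 0.428
P(ransomware staging | evidence) = 0.0044914 / 0.027646 ≈ 0.162

0.099, 0.311, 0.428, 0.162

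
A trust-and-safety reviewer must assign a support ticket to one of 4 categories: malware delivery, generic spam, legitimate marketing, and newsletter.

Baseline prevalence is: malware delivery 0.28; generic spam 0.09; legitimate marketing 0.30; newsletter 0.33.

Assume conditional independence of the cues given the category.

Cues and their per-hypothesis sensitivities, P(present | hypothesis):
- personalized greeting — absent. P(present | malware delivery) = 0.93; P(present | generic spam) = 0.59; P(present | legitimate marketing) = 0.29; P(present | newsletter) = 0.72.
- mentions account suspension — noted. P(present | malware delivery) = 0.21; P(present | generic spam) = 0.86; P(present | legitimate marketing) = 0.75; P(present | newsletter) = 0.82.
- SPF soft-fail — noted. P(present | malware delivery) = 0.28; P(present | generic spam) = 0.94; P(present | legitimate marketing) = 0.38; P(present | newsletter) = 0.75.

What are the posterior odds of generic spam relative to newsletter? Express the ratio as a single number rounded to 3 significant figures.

0.525

Posterior odds equal prior odds times the likelihood ratio; only the two competing hypotheses matter (using 1 − P(present | H) for each absent cue).
  generic spam: 0.09 × (1 − 0.59) × 0.86 × 0.94 = 0.02983
  newsletter: 0.33 × (1 − 0.72) × 0.82 × 0.75 = 0.056826
Posterior odds = 0.02983 / 0.056826 ≈ 0.525.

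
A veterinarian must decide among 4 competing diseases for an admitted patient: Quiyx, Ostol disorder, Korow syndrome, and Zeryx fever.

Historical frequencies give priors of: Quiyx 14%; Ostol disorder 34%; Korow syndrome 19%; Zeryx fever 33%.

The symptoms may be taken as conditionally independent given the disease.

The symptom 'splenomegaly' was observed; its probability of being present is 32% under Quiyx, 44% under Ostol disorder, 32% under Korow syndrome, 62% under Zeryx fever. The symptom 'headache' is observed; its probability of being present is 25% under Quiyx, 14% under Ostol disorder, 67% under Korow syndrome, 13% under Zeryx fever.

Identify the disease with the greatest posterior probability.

Korow syndrome

For each hypothesis, the unnormalized posterior weight is prior × product of the symptom likelihoods:
  Quiyx: 0.14 × 0.32 × 0.25 = 0.0112
  Ostol disorder: 0.34 × 0.44 × 0.14 = 0.020944
  Korow syndrome: 0.19 × 0.32 × 0.67 = 0.040736
  Zeryx fever: 0.33 × 0.62 × 0.13 = 0.026598
Normalizing constant Z = 0.0112 + 0.020944 + 0.040736 + 0.026598 = 0.099478.
P(Quiyx | evidence) ≈ 0.0112 / 0.099478 ≈ 0.113
P(Ostol disorder | evidence) ≈ 0.020944 / 0.099478 ≈ 0.211
P(Korow syndrome | evidence) ≈ 0.040736 / 0.099478 ≈ 0.409
P(Zeryx fever | evidence) ≈ 0.026598 / 0.099478 ≈ 0.267
The largest is 0.409, so Korow syndrome is most probable.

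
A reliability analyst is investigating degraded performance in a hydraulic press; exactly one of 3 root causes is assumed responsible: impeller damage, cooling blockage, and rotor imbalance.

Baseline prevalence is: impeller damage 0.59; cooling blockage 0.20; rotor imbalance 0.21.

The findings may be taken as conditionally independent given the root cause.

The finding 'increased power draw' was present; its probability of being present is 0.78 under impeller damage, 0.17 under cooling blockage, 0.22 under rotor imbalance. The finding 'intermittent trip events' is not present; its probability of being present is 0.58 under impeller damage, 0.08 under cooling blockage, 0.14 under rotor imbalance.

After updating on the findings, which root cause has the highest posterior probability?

impeller damage

Multiply each prior by the joint likelihood of the evidence pattern (using 1 − P(present | H) for each absent finding):
  impeller damage: 0.59 × 0.78 × (1 − 0.58) = 0.19328
  cooling blockage: 0.20 × 0.17 × (1 − 0.08) = 0.03128
  rotor imbalance: 0.21 × 0.22 × (1 − 0.14) = 0.039732
Normalizing constant Z = 0.19328 + 0.03128 + 0.039732 = 0.2643.
P(impeller damage | evidence) ≈ 0.19328 / 0.2643 ≈ 0.731
P(cooling blockage | evidence) ≈ 0.03128 / 0.2643 ≈ 0.118
P(rotor imbalance | evidence) ≈ 0.039732 / 0.2643 ≈ 0.150
The largest is 0.731, so impeller damage is most probable.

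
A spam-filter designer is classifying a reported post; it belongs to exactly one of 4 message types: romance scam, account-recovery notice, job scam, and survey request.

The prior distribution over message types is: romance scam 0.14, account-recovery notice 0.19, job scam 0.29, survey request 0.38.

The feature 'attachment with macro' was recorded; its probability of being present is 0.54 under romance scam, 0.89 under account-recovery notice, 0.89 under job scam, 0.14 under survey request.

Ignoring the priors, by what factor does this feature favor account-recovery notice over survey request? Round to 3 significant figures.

6.36

The Bayes factor is the ratio of the two likelihoods.
  account-recovery notice: 0.89
  survey request: 0.14
Bayes factor = 0.89 / 0.14 ≈ 6.36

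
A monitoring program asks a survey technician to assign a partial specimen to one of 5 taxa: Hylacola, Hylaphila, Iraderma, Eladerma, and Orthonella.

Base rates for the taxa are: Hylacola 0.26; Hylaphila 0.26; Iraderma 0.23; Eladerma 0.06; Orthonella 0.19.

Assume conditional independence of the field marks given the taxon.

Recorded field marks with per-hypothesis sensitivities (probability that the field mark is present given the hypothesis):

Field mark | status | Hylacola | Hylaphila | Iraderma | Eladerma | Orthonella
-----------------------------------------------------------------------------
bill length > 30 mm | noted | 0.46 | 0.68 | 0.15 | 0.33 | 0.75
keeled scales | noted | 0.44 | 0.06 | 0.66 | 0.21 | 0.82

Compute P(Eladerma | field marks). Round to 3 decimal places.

For each hypothesis, the unnormalized posterior weight is prior × product of the field mark likelihoods:
  Hylacola: 0.26 × 0.46 × 0.44 = 0.052624
  Hylaphila: 0.26 × 0.68 × 0.06 = 0.010608
  Iraderma: 0.23 × 0.15 × 0.66 = 0.02277
  Eladerma: 0.06 × 0.33 × 0.21 = 0.004158
  Orthonella: 0.19 × 0.75 × 0.82 = 0.11685
Marginal likelihood of the evidence = 0.20701.
P(Eladerma | evidence) = 0.004158 / 0.20701 ≈ 0.020.

0.020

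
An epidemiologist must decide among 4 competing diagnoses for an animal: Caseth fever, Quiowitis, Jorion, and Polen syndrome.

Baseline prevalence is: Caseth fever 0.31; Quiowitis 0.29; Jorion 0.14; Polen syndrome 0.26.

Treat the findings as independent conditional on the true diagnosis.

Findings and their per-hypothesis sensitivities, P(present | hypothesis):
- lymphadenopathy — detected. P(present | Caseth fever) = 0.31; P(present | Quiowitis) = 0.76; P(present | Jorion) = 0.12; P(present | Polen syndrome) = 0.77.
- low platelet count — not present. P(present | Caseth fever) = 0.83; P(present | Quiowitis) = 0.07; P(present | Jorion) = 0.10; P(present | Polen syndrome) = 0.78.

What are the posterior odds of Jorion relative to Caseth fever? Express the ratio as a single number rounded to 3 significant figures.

0.926

Unnormalized posterior weight (prior times the finding likelihoods) for each of the two hypotheses (using 1 − P(present | H) for each absent finding):
  Jorion: 0.14 × 0.12 × (1 − 0.10) = 0.01512
  Caseth fever: 0.31 × 0.31 × (1 − 0.83) = 0.016337
Posterior odds = 0.01512 / 0.016337 ≈ 0.926.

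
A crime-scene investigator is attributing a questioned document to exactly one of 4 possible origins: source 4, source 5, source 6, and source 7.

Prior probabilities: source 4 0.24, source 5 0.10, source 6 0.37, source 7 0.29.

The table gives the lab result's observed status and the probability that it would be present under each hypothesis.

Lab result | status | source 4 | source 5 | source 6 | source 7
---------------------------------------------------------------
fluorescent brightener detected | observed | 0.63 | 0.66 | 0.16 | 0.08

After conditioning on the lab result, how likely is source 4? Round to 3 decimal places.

Multiply each prior by the likelihood of the lab result:
  source 4: 0.24 × 0.63 = 0.1512
  source 5: 0.10 × 0.66 = 0.066
  source 6: 0.37 × 0.16 = 0.0592
  source 7: 0.29 × 0.08 = 0.0232
Normalizing constant Z = 0.1512 + 0.066 + 0.0592 + 0.0232 = 0.2996.
P(source 4 | evidence) = 0.1512 / 0.2996 ≈ 0.505.

0.505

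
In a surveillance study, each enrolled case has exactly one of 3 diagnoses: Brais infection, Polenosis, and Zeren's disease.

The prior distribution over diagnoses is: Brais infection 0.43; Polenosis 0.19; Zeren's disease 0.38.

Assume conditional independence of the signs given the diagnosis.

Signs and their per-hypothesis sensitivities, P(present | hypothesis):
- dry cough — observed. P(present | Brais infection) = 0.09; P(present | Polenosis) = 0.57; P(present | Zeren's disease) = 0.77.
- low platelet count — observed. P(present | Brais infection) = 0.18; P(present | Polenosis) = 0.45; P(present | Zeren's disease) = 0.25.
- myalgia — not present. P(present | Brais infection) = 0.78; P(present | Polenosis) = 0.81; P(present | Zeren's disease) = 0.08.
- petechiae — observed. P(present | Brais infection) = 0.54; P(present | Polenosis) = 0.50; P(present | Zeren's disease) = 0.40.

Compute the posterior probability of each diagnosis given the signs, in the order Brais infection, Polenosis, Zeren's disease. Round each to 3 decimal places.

0.026, 0.143, 0.831

By Bayes' rule with conditional independence, the unnormalized weight for each hypothesis is prior × ∏ likelihoods (using 1 − P(present | H) for each absent sign):
  Brais infection: 0.43 × 0.09 × 0.18 × (1 − 0.78) × 0.54 = 0.00082756
  Polenosis: 0.19 × 0.57 × 0.45 × (1 − 0.81) × 0.50 = 0.0046298
  Zeren's disease: 0.38 × 0.77 × 0.25 × (1 − 0.08) × 0.40 = 0.026919
Normalizing constant Z = 0.00082756 + 0.0046298 + 0.026919 = 0.032377.
P(Brais infection | evidence) = 0.00082756 / 0.032377 ≈ 0.026
P(Polenosis | evidence) = 0.0046298 / 0.032377 ≈ 0.143
P(Zeren's disease | evidence) = 0.026919 / 0.032377 ≈ 0.831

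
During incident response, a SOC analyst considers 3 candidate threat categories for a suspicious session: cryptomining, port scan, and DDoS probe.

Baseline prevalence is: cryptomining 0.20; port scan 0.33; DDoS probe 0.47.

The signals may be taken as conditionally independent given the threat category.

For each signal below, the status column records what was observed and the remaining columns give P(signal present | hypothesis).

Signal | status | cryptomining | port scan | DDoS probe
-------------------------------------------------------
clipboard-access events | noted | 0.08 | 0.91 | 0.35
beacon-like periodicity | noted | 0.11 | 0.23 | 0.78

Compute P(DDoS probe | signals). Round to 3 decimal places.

0.644

By Bayes' rule with conditional independence, the unnormalized weight for each hypothesis is prior × ∏ likelihoods:
  cryptomining: 0.20 × 0.08 × 0.11 = 0.00176
  port scan: 0.33 × 0.91 × 0.23 = 0.069069
  DDoS probe: 0.47 × 0.35 × 0.78 = 0.12831
Marginal likelihood of the evidence = 0.19914.
P(DDoS probe | evidence) = 0.12831 / 0.19914 ≈ 0.644.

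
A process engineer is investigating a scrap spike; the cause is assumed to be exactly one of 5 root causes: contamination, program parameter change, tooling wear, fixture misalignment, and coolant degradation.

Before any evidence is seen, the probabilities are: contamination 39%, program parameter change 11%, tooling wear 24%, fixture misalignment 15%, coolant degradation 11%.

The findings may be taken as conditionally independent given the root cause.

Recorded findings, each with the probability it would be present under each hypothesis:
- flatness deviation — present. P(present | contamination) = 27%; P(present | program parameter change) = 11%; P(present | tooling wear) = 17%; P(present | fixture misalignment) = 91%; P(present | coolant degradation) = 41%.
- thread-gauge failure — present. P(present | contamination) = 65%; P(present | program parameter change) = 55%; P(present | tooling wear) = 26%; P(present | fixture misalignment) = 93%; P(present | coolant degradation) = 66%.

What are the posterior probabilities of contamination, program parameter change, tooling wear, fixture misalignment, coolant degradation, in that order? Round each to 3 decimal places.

By Bayes' rule with conditional independence, the unnormalized weight for each hypothesis is prior × ∏ likelihoods:
  contamination: 0.39 × 0.27 × 0.65 = 0.068445
  program parameter change: 0.11 × 0.11 × 0.55 = 0.006655
  tooling wear: 0.24 × 0.17 × 0.26 = 0.010608
  fixture misalignment: 0.15 × 0.91 × 0.93 = 0.12695
  coolant degradation: 0.11 × 0.41 × 0.66 = 0.029766
Marginal likelihood of the evidence = 0.24242.
P(contamination | evidence) = 0.068445 / 0.24242 ≈ 0.282
P(program parameter change | evidence) = 0.006655 / 0.24242 ≈ 0.027
P(tooling wear | evidence) = 0.010608 / 0.24242 ≈ 0.044
P(fixture misalignment | evidence) = 0.12695 / 0.24242 ≈ 0.524
P(coolant degradation | evidence) = 0.029766 / 0.24242 ≈ 0.123

0.282, 0.027, 0.044, 0.524, 0.123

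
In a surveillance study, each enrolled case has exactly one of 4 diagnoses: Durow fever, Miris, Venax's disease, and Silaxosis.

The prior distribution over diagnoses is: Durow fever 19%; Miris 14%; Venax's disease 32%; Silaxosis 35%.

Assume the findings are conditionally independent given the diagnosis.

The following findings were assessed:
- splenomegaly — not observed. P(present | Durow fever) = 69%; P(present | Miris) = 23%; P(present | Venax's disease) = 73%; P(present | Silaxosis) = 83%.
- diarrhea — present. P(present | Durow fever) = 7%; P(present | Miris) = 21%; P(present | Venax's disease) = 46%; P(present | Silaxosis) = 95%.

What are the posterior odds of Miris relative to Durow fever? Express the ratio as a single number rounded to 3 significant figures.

Unnormalized posterior weight (prior times the finding likelihoods) for each of the two hypotheses (using 1 − P(present | H) for each absent finding):
  Miris: 0.14 × (1 − 0.23) × 0.21 = 0.022638
  Durow fever: 0.19 × (1 − 0.69) × 0.07 = 0.004123
Odds(Miris : Durow fever) = 0.022638 / 0.004123 ≈ 5.49.

5.49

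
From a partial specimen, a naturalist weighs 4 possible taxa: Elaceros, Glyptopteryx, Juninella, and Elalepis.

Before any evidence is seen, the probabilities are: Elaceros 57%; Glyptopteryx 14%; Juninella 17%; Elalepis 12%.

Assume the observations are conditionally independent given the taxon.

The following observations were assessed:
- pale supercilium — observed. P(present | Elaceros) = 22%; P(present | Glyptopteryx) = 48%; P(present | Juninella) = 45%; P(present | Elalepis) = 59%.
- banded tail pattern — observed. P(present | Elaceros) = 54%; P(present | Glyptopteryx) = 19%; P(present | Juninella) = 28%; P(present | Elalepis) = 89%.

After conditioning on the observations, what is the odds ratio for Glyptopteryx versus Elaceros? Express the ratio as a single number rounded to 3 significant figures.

0.189

Unnormalized posterior weight (prior times the observation likelihoods) for each of the two hypotheses:
  Glyptopteryx: 0.14 × 0.48 × 0.19 = 0.012768
  Elaceros: 0.57 × 0.22 × 0.54 = 0.067716
Posterior odds = 0.012768 / 0.067716 ≈ 0.189.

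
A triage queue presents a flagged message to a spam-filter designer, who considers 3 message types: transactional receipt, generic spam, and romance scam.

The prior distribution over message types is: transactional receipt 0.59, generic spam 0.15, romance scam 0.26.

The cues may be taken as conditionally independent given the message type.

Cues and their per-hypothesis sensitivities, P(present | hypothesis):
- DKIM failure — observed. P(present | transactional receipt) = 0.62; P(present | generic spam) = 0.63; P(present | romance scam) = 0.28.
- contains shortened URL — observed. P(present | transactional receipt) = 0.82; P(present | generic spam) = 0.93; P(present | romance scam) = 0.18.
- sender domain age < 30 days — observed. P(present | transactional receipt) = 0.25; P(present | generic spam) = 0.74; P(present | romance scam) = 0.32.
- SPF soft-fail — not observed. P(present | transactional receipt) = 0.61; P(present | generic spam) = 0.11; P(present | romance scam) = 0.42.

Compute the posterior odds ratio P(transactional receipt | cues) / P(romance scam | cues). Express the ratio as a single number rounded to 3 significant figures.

Unnormalized posterior weight (prior times the cue likelihoods) for each of the two hypotheses (using 1 − P(present | H) for each absent cue):
  transactional receipt: 0.59 × 0.62 × 0.82 × 0.25 × (1 − 0.61) = 0.029246
  romance scam: 0.26 × 0.28 × 0.18 × 0.32 × (1 − 0.42) = 0.0024321
Posterior odds = 0.029246 / 0.0024321 ≈ 12.0.

12.0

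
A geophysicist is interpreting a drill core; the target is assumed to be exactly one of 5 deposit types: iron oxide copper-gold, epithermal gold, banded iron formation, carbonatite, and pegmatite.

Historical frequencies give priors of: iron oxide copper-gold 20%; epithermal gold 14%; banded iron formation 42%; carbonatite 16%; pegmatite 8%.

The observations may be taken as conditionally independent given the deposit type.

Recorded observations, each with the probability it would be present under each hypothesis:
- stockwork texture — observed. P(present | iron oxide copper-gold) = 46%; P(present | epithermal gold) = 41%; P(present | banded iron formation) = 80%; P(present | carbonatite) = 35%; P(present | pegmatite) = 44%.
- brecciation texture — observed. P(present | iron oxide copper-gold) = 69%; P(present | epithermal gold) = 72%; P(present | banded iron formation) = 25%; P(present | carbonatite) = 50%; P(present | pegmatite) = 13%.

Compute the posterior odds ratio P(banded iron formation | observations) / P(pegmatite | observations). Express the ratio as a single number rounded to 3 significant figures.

18.4

Unnormalized posterior weight (prior times the observation likelihoods) for each of the two hypotheses:
  banded iron formation: 0.42 × 0.80 × 0.25 = 0.084
  pegmatite: 0.08 × 0.44 × 0.13 = 0.004576
Odds(banded iron formation : pegmatite) = 0.084 / 0.004576 ≈ 18.4.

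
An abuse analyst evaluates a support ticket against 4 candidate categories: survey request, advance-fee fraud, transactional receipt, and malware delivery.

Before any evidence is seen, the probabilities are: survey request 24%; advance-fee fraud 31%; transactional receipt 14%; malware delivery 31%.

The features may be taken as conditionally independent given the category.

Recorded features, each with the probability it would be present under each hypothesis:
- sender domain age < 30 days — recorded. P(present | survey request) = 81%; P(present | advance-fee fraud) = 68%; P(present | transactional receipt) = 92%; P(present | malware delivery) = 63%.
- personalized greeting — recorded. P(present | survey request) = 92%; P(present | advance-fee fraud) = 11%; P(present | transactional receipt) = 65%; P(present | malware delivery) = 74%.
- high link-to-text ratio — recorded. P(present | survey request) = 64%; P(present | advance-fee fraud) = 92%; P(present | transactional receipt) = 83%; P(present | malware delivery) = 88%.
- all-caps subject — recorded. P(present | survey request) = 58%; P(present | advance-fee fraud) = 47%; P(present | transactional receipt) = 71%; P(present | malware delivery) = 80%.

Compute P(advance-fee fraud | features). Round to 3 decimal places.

0.044

Multiply each prior by the joint likelihood of the feature pattern:
  survey request: 0.24 × 0.81 × 0.92 × 0.64 × 0.58 = 0.066388
  advance-fee fraud: 0.31 × 0.68 × 0.11 × 0.92 × 0.47 = 0.010026
  transactional receipt: 0.14 × 0.92 × 0.65 × 0.83 × 0.71 = 0.049336
  malware delivery: 0.31 × 0.63 × 0.74 × 0.88 × 0.80 = 0.10174
Marginal likelihood of the evidence = 0.22749.
P(advance-fee fraud | evidence) = 0.010026 / 0.22749 ≈ 0.044.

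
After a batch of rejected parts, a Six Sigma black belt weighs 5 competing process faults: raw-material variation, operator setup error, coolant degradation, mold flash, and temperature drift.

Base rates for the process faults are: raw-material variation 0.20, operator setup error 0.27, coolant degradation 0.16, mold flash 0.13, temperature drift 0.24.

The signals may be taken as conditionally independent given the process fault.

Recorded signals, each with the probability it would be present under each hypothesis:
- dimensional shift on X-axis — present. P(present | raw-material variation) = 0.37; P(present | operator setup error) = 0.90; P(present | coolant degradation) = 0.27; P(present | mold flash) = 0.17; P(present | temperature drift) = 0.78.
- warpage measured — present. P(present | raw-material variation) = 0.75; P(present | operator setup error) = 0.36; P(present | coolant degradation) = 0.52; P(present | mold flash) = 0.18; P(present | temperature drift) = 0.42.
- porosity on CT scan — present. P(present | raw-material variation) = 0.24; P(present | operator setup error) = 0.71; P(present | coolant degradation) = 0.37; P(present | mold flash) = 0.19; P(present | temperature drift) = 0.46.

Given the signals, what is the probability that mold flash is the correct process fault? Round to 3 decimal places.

By Bayes' rule with conditional independence, the unnormalized weight for each hypothesis is prior × ∏ likelihoods:
  raw-material variation: 0.20 × 0.37 × 0.75 × 0.24 = 0.01332
  operator setup error: 0.27 × 0.90 × 0.36 × 0.71 = 0.062111
  coolant degradation: 0.16 × 0.27 × 0.52 × 0.37 = 0.0083117
  mold flash: 0.13 × 0.17 × 0.18 × 0.19 = 0.00075582
  temperature drift: 0.24 × 0.78 × 0.42 × 0.46 = 0.036167
Normalizing constant Z = 0.01332 + 0.062111 + 0.0083117 + 0.00075582 + 0.036167 = 0.12067.
P(mold flash | evidence) = 0.00075582 / 0.12067 ≈ 0.006.

0.006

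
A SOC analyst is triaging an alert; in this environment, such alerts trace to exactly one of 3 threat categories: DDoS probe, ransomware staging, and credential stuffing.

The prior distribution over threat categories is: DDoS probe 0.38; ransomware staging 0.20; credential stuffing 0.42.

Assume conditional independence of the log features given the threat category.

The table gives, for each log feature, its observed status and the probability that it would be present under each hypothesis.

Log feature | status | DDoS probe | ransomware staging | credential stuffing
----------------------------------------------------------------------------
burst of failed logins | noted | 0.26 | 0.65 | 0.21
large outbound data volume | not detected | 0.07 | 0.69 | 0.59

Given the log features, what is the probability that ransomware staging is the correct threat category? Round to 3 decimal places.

0.239

By Bayes' rule with conditional independence, the unnormalized weight for each hypothesis is prior × ∏ likelihoods (using 1 − P(present | H) for each absent log feature):
  DDoS probe: 0.38 × 0.26 × (1 − 0.07) = 0.091884
  ransomware staging: 0.20 × 0.65 × (1 − 0.69) = 0.0403
  credential stuffing: 0.42 × 0.21 × (1 − 0.59) = 0.036162
The unnormalized weights sum to 0.16835.
P(ransomware staging | evidence) = 0.0403 / 0.16835 ≈ 0.239.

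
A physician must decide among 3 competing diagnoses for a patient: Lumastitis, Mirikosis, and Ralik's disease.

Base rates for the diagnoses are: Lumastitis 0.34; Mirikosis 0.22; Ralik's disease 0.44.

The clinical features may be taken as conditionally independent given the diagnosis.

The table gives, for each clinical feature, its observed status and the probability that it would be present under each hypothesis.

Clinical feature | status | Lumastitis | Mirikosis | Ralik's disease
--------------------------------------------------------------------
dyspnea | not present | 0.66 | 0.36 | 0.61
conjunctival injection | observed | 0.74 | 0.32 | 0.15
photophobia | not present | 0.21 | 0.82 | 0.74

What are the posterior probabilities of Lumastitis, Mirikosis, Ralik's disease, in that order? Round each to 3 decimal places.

0.820, 0.098, 0.081

Multiply each prior by the joint likelihood of the clinical feature pattern (using 1 − P(present | H) for each absent clinical feature):
  Lumastitis: 0.34 × (1 − 0.66) × 0.74 × (1 − 0.21) = 0.06758
  Mirikosis: 0.22 × (1 − 0.36) × 0.32 × (1 − 0.82) = 0.0081101
  Ralik's disease: 0.44 × (1 − 0.61) × 0.15 × (1 − 0.74) = 0.0066924
Marginal likelihood of the evidence = 0.082382.
P(Lumastitis | evidence) = 0.06758 / 0.082382 ≈ 0.820
P(Mirikosis | evidence) = 0.0081101 / 0.082382 ≈ 0.098
P(Ralik's disease | evidence) = 0.0066924 / 0.082382 ≈ 0.081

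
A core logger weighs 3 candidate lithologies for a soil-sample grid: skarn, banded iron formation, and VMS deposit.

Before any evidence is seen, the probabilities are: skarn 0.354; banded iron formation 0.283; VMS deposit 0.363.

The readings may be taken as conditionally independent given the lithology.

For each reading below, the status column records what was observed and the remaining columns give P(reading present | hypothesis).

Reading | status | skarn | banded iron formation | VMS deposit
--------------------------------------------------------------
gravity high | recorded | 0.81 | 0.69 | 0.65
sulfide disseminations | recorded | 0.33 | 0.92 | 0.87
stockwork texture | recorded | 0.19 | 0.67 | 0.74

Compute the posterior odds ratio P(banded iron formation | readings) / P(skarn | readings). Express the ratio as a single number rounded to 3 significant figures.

The normalizing constant cancels in an odds ratio, so compute prior × likelihood for the two hypotheses only:
  banded iron formation: 0.283 × 0.69 × 0.92 × 0.67 = 0.12036
  skarn: 0.354 × 0.81 × 0.33 × 0.19 = 0.017979
Odds(banded iron formation : skarn) = 0.12036 / 0.017979 ≈ 6.69.

6.69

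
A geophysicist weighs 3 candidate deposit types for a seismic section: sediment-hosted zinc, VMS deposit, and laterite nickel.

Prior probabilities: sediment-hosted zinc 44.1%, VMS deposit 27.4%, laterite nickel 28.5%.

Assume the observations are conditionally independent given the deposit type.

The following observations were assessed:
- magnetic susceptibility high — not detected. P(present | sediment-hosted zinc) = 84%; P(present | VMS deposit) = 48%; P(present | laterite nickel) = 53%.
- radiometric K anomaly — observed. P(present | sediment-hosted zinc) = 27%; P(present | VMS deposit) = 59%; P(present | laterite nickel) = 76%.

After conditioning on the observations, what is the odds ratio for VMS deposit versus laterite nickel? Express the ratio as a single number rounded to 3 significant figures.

The normalizing constant cancels in an odds ratio, so compute prior × likelihood for the two hypotheses only (using 1 − P(present | H) for each absent observation):
  VMS deposit: 0.274 × (1 − 0.48) × 0.59 = 0.084063
  laterite nickel: 0.285 × (1 − 0.53) × 0.76 = 0.1018
Posterior odds = 0.084063 / 0.1018 ≈ 0.826.

0.826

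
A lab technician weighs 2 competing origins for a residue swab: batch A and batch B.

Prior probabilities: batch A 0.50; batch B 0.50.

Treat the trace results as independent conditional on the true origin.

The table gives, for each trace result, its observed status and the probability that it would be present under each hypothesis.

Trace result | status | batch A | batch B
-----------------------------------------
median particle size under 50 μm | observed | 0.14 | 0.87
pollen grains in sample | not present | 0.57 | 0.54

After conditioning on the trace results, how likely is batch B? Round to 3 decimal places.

0.869

For each hypothesis, the unnormalized posterior weight is prior × product of the trace result likelihoods (using 1 − P(present | H) for each absent trace result):
  batch A: 0.50 × 0.14 × (1 − 0.57) = 0.0301
  batch B: 0.50 × 0.87 × (1 − 0.54) = 0.2001
Marginal likelihood of the evidence = 0.2302.
P(batch B | evidence) = 0.2001 / 0.2302 ≈ 0.869.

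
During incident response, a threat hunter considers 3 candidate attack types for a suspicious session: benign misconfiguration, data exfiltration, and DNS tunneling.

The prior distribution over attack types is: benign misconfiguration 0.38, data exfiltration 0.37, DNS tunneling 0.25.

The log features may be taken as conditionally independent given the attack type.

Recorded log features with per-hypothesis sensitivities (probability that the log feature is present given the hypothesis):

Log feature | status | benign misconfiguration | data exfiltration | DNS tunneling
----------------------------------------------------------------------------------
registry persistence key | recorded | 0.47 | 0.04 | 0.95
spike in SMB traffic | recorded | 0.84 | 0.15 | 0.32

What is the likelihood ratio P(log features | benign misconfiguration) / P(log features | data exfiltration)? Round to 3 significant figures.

The Bayes factor is the ratio of the joint likelihoods of the log feature pattern under the two hypotheses.
  benign misconfiguration: 0.47 × 0.84 = 0.3948
  data exfiltration: 0.04 × 0.15 = 0.006
Bayes factor = 0.3948 / 0.006 ≈ 65.8

65.8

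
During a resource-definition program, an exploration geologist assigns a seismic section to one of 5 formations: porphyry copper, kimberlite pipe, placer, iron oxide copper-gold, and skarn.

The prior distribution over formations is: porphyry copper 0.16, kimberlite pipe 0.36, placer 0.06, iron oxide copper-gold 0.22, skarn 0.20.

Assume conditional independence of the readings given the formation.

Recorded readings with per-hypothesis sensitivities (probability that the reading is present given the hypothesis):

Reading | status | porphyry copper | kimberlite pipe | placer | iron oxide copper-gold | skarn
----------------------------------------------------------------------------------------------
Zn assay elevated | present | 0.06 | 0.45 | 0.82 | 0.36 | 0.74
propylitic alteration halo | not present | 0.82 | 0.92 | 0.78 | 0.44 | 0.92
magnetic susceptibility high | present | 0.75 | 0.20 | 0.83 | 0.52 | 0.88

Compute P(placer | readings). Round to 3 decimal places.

0.194

For each hypothesis, the unnormalized posterior weight is prior × product of the reading likelihoods (using 1 − P(present | H) for each absent reading):
  porphyry copper: 0.16 × 0.06 × (1 − 0.82) × 0.75 = 0.001296
  kimberlite pipe: 0.36 × 0.45 × (1 − 0.92) × 0.20 = 0.002592
  placer: 0.06 × 0.82 × (1 − 0.78) × 0.83 = 0.0089839
  iron oxide copper-gold: 0.22 × 0.36 × (1 − 0.44) × 0.52 = 0.023063
  skarn: 0.20 × 0.74 × (1 − 0.92) × 0.88 = 0.010419
The unnormalized weights sum to 0.046354.
P(placer | evidence) = 0.0089839 / 0.046354 ≈ 0.194.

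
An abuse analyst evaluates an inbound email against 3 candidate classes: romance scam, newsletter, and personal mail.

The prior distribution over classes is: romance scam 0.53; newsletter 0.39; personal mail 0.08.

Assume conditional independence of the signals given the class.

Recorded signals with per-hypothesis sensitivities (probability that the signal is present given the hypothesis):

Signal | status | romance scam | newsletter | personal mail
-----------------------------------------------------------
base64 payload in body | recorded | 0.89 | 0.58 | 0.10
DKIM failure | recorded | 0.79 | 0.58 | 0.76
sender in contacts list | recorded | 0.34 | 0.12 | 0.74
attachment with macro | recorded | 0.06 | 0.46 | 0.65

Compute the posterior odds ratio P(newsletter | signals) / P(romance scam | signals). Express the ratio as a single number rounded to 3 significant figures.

Unnormalized posterior weight (prior times the signal likelihoods) for each of the two hypotheses:
  newsletter: 0.39 × 0.58 × 0.58 × 0.12 × 0.46 = 0.007242
  romance scam: 0.53 × 0.89 × 0.79 × 0.34 × 0.06 = 0.0076019
Posterior odds = 0.007242 / 0.0076019 ≈ 0.953.

0.953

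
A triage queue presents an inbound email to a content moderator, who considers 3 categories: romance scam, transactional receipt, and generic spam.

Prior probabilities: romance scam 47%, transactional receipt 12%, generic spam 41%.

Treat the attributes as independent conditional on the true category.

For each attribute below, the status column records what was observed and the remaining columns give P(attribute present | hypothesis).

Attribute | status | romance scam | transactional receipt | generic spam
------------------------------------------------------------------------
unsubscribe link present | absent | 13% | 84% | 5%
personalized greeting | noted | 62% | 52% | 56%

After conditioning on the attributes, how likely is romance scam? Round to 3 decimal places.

0.526

For each hypothesis, the unnormalized posterior weight is prior × product of the attribute likelihoods (using 1 − P(present | H) for each absent attribute):
  romance scam: 0.47 × (1 − 0.13) × 0.62 = 0.25352
  transactional receipt: 0.12 × (1 − 0.84) × 0.52 = 0.009984
  generic spam: 0.41 × (1 − 0.05) × 0.56 = 0.21812
Normalizing constant Z = 0.25352 + 0.009984 + 0.21812 = 0.48162.
P(romance scam | evidence) = 0.25352 / 0.48162 ≈ 0.526.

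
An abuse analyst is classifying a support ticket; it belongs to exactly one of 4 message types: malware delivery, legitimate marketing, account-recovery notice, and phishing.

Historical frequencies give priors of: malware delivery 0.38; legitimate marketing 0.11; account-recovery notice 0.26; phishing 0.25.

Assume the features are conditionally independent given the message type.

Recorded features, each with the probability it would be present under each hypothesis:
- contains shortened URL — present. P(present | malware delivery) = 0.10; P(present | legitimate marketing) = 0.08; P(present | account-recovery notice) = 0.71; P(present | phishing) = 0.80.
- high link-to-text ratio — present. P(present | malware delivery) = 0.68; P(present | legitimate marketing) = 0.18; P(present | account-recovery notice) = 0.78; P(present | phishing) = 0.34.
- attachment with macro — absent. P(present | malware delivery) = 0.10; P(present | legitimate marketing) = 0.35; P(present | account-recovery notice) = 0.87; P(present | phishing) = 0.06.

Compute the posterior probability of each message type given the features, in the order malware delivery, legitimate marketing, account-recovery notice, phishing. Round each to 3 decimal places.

Multiply each prior by the joint likelihood of the feature pattern (using 1 − P(present | H) for each absent feature):
  malware delivery: 0.38 × 0.10 × 0.68 × (1 − 0.10) = 0.023256
  legitimate marketing: 0.11 × 0.08 × 0.18 × (1 − 0.35) = 0.0010296
  account-recovery notice: 0.26 × 0.71 × 0.78 × (1 − 0.87) = 0.018718
  phishing: 0.25 × 0.80 × 0.34 × (1 − 0.06) = 0.06392
The unnormalized weights sum to 0.10692.
P(malware delivery | evidence) = 0.023256 / 0.10692 ≈ 0.218
P(legitimate marketing | evidence) = 0.0010296 / 0.10692 ≈ 0.010
P(account-recovery notice | evidence) = 0.018718 / 0.10692 ≈ 0.175
P(phishing | evidence) = 0.06392 / 0.10692 ≈ 0.598

0.218, 0.010, 0.175, 0.598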